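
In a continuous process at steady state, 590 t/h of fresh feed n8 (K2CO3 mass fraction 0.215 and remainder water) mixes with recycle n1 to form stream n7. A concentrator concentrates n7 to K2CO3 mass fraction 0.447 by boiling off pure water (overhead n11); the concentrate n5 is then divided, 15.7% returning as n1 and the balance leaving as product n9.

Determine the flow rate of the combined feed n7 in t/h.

642.9 t/h

Overall K2CO3 balance (none leaves overhead): K2CO3 in fresh feed = K2CO3 in product, i.e. 590×0.215 = (1−0.157)·n5·0.447.
n5 = 126.85/(0.447×0.843) = 336.63 t/h.
Recycle n1 = 0.157×336.63 = 52.851 t/h.
Combined feed n7 = 590 + 52.851 = 642.85 t/h.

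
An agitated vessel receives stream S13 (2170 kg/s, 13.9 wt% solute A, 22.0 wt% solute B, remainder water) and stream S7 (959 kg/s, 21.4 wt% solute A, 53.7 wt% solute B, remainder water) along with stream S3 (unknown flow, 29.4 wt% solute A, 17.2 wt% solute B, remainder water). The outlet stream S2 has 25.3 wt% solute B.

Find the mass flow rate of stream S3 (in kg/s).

Let S3 be the unknown flow. Total out = 3129 + S3.
solute B balance: 992.38 + 0.172·S3 = 0.253·(3129 + S3)
(0.172 − 0.253)·S3 = 0.253×3129 − 992.38 = -200.75
S3 = -200.75 / -0.081 = 2478.3 kg/s

2478 kg/s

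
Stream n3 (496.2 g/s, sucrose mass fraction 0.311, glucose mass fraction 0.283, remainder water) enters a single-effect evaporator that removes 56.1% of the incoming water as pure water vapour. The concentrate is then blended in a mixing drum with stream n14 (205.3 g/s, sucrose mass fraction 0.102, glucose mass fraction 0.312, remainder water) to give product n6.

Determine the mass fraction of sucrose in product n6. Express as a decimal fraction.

0.298

Vapour removed = 0.561×0.406×496.2 = 113.02 g/s; concentrate = 383.18 g/s.
sucrose reaching the mixer = 154.32 (from concentrate) + 205.3×0.102 = 175.26 g/s.
Product flow = 383.18 + 205.3 = 588.48 g/s; sucrose fraction = 0.298.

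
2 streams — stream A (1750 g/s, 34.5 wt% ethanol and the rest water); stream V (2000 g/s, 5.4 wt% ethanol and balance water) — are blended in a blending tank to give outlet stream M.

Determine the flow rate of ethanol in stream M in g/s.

711.8 g/s

ethanol out = ethanol in = 1750×0.345 + 2000×0.054 = 711.75 g/s.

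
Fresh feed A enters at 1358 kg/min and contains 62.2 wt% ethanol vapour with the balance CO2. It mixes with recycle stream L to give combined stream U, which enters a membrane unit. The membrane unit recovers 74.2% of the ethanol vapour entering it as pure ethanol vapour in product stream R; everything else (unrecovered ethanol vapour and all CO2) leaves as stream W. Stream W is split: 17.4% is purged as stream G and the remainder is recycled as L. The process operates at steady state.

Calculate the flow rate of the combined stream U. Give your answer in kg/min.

CO2 enters only via A and leaves only via the purge: 1358×0.378 = 0.174×(CO2 in W), and the membrane unit passes all CO2, so CO2 in U = CO2 in W = 2950.1 kg/min.
ethanol vapour in U: m_A = 1358×0.622 + (1−0.174)·(1−0.742)·m_A, so m_A = 844.68/0.7869 = 1073.4 kg/min.
U = 1073.4 + 2950.1 = 4023.6 kg/min.

4024 kg/min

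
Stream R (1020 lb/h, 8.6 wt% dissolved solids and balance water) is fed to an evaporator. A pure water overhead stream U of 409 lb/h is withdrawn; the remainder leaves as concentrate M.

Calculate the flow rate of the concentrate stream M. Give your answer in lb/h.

Concentrate = 1020 − 409 = 611 lb/h.

611 lb/h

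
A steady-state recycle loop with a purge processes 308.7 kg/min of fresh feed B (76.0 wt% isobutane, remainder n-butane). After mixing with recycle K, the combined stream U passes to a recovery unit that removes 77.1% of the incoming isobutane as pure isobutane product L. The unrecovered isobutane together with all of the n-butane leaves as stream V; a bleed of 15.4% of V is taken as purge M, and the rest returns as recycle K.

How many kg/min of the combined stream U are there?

n-butane enters only via B and leaves only via the purge: 308.7×0.240 = 0.154×(n-butane in V), and the recovery unit passes all n-butane, so n-butane in U = n-butane in V = 481.09 kg/min.
isobutane in U: m_A = 308.7×0.760 + (1−0.154)·(1−0.771)·m_A, so m_A = 234.61/0.8063 = 290.99 kg/min.
U = 290.99 + 481.09 = 772.08 kg/min.

772.1 kg/min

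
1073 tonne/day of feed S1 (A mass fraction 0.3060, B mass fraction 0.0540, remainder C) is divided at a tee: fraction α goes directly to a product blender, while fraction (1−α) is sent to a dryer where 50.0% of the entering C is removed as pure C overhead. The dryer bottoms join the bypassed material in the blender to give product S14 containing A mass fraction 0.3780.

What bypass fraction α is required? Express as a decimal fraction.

All 1073×0.306 = 328.34 tonne/day of A reaches S14, so S14 = 328.34/0.378 = 868.62 tonne/day and vapour = 204.38 tonne/day.
The evaporator receives (1−α)·1073 of feed at 0.640 C and removes 0.500 of that C:
0.500×0.640×(1−α)×1073 = 204.38
(1−α) = 204.38/343.36 = 0.5952;  α = 0.4048.

0.405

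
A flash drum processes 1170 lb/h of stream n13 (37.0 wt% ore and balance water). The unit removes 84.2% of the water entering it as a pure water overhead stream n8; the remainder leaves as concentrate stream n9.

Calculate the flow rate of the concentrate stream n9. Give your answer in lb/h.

549.4 lb/h

water entering = 1170×0.630 = 737.1 lb/h; overhead removed = 0.842×737.1 = 620.64 lb/h.
Concentrate = 1170 − 620.64 = 549.36 lb/h.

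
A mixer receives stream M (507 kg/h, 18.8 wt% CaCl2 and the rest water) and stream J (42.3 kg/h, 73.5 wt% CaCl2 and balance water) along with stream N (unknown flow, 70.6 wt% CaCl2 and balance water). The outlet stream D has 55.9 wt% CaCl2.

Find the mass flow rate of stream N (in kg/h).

1229 kg/h

Let N be the unknown flow. Total out = 549.3 + N.
CaCl2 balance: 126.41 + 0.706·N = 0.559·(549.3 + N)
(0.706 − 0.559)·N = 0.559×549.3 − 126.41 = 180.65
N = 180.65 / 0.147 = 1228.9 kg/h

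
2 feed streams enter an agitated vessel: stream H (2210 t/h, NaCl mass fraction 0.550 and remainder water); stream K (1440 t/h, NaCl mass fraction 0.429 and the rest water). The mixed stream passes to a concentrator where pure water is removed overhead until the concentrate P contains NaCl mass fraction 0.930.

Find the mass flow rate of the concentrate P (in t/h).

NaCl entering = 2210×0.550 + 1440×0.429 = 1833.3 t/h.
All NaCl reports to P, so P = 1833.3/0.930 = 1971.2 t/h.

1971 t/h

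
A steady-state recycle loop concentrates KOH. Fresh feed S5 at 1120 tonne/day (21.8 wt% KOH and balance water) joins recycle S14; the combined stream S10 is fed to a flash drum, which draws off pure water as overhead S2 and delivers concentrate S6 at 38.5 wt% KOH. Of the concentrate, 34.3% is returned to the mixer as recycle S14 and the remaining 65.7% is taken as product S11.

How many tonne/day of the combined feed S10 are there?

Overall KOH balance (none leaves overhead): KOH in fresh feed = KOH in product, i.e. 1120×0.218 = (1−0.343)·S6·0.385.
S6 = 244.16/(0.385×0.657) = 965.27 tonne/day.
Recycle S14 = 0.343×965.27 = 331.09 tonne/day.
Combined feed S10 = 1120 + 331.09 = 1451.1 tonne/day.

1451 tonne/day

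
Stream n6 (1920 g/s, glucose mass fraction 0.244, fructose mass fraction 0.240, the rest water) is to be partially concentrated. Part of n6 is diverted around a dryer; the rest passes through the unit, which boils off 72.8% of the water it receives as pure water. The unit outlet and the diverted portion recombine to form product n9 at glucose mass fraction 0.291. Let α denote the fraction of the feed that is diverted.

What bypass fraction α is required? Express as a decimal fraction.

0.570

All 1920×0.244 = 468.48 g/s of glucose reaches n9, so n9 = 468.48/0.291 = 1609.9 g/s and vapour = 310.1 g/s.
The evaporator receives (1−α)·1920 of feed at 0.516 water and removes 0.728 of that water:
0.728×0.516×(1−α)×1920 = 310.1
(1−α) = 310.1/721.24 = 0.4300;  α = 0.5700.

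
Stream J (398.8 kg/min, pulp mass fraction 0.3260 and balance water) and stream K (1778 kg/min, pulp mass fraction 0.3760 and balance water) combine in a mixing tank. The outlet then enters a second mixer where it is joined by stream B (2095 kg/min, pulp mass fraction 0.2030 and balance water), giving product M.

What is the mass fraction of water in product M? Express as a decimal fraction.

Overall, product flow = 4271.8 kg/min.
water in = 398.8×0.674 + 1778×0.624 + 2095×0.797 = 3048 kg/min.
water fraction in M = 0.7135.

0.7135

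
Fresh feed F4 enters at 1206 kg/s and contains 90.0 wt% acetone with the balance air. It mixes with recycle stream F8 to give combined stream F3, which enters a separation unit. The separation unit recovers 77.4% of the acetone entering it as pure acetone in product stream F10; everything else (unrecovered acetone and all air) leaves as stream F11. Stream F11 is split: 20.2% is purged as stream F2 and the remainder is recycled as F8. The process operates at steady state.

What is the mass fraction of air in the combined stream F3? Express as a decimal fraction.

0.311

air enters only via F4 and leaves only via the purge: 1206×0.100 = 0.202×(air in F11), and the separation unit passes all air, so air in F3 = air in F11 = 597.03 kg/s.
acetone in F3: m_A = 1206×0.900 + (1−0.202)·(1−0.774)·m_A, so m_A = 1085.4/0.8197 = 1324.2 kg/s.
F3 = 1324.2 + 597.03 = 1921.3 kg/s.
air fraction in F3 = 597.03/1921.3 = 0.311.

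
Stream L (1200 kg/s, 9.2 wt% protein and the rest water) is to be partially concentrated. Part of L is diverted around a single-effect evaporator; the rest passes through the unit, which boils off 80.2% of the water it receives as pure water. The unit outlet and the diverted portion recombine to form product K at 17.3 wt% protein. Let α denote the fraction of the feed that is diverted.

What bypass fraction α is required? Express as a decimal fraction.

0.357

All 1200×0.092 = 110.4 kg/s of protein reaches K, so K = 110.4/0.173 = 638.15 kg/s and vapour = 561.85 kg/s.
The evaporator receives (1−α)·1200 of feed at 0.908 water and removes 0.802 of that water:
0.802×0.908×(1−α)×1200 = 561.85
(1−α) = 561.85/873.86 = 0.6430;  α = 0.3570.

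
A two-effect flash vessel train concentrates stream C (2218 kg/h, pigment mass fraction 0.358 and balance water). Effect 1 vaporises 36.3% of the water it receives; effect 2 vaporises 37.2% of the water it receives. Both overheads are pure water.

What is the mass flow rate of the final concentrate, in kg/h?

water in feed = 2218×0.642 = 1424 kg/h.
After stage 1: water left = (1−0.363)×1424 = 907.06; stream total = 1701.1 kg/h.
After stage 2: water left = (1−0.372)×907.06 = 569.63; final concentrate = 1363.7 kg/h.

1364 kg/h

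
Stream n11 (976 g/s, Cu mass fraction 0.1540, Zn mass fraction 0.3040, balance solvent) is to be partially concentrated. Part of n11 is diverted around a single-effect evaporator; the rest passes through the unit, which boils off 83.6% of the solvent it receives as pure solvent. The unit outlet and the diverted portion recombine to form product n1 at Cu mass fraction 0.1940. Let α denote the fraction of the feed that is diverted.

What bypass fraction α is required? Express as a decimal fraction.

All 976×0.154 = 150.3 g/s of Cu reaches n1, so n1 = 150.3/0.194 = 774.76 g/s and vapour = 201.24 g/s.
The evaporator receives (1−α)·976 of feed at 0.542 solvent and removes 0.836 of that solvent:
0.836×0.542×(1−α)×976 = 201.24
(1−α) = 201.24/442.24 = 0.4550;  α = 0.5450.

0.545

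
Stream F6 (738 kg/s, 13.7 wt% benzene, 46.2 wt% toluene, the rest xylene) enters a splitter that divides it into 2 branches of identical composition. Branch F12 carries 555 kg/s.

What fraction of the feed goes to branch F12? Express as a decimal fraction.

Fraction to F12 = 555/738 = 0.7520.

0.752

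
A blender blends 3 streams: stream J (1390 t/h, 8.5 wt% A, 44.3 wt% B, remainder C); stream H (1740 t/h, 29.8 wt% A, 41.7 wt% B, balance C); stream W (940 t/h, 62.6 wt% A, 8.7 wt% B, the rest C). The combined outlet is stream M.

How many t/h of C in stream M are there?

C out = C in = 1390×0.472 + 1740×0.285 + 940×0.287 = 1421.8 t/h.

1422 t/h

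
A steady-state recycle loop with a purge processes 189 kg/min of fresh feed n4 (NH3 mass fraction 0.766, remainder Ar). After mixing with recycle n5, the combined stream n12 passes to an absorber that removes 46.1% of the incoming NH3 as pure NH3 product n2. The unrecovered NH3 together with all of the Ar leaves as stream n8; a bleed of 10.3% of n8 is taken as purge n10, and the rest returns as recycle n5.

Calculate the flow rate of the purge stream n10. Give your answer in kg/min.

59.79 kg/min

Ar enters only via n4 and leaves only via the purge: 189×0.234 = 0.103×(Ar in n8), and the absorber passes all Ar, so Ar in n12 = Ar in n8 = 429.38 kg/min.
NH3 in n12: m_A = 189×0.766 + (1−0.103)·(1−0.461)·m_A, so m_A = 144.77/0.5165 = 280.29 kg/min.
n8 = (1−0.461)×280.29 + 429.38 = 580.45 kg/min.
Purge n10 = 0.103×580.45 = 59.787 kg/min.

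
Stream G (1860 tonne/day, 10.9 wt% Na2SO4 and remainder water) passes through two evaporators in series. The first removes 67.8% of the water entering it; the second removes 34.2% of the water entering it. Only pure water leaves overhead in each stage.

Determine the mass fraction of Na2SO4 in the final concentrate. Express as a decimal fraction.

water in feed = 1860×0.891 = 1657.3 tonne/day.
After stage 1: water left = (1−0.678)×1657.3 = 533.64; stream total = 736.38 tonne/day.
After stage 2: water left = (1−0.342)×533.64 = 351.13; final concentrate = 553.87 tonne/day.
Na2SO4 fraction = 202.74/553.87 = 0.366.

0.366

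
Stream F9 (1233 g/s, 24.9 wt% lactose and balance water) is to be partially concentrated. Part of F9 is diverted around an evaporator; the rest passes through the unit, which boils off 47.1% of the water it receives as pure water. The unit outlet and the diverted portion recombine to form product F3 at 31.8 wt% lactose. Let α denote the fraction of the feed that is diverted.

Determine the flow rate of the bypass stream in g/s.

476.6 g/s

All 1233×0.249 = 307.02 g/s of lactose reaches F3, so F3 = 307.02/0.318 = 965.46 g/s and vapour = 267.54 g/s.
The evaporator receives (1−α)·1233 of feed at 0.751 water and removes 0.471 of that water:
0.471×0.751×(1−α)×1233 = 267.54
(1−α) = 267.54/436.14 = 0.6134;  α = 0.3866.
Bypass flow = 0.3866×1233 = 476.65 g/s.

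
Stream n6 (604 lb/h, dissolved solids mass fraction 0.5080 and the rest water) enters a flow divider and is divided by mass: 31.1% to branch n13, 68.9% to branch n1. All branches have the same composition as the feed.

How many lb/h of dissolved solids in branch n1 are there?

Branch n1 total = 0.689×604 = 416.16 lb/h.
dissolved solids in n1 = 0.508×416.16 = 211.41 lb/h.

211.4 lb/h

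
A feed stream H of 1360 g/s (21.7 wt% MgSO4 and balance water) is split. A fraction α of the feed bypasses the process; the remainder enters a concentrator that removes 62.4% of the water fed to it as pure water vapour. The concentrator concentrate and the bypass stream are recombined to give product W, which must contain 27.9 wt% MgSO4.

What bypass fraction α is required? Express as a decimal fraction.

All 1360×0.217 = 295.12 g/s of MgSO4 reaches W, so W = 295.12/0.279 = 1057.8 g/s and vapour = 302.22 g/s.
The evaporator receives (1−α)·1360 of feed at 0.783 water and removes 0.624 of that water:
0.624×0.783×(1−α)×1360 = 302.22
(1−α) = 302.22/664.49 = 0.4548;  α = 0.5452.

0.545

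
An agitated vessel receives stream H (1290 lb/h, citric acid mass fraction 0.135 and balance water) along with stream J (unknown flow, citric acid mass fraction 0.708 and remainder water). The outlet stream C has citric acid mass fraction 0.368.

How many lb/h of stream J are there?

884 lb/h

Let J be the unknown flow. Total out = 1290 + J.
citric acid balance: 174.15 + 0.708·J = 0.368·(1290 + J)
(0.708 − 0.368)·J = 0.368×1290 − 174.15 = 300.57
J = 300.57 / 0.340 = 884.03 lb/h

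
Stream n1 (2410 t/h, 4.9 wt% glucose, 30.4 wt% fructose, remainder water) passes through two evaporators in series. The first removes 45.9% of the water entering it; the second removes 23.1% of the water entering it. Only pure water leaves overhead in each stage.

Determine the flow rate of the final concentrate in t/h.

1499 t/h

water in feed = 2410×0.647 = 1559.3 t/h.
After stage 1: water left = (1−0.459)×1559.3 = 843.57; stream total = 1694.3 t/h.
After stage 2: water left = (1−0.231)×843.57 = 648.7; final concentrate = 1499.4 t/h.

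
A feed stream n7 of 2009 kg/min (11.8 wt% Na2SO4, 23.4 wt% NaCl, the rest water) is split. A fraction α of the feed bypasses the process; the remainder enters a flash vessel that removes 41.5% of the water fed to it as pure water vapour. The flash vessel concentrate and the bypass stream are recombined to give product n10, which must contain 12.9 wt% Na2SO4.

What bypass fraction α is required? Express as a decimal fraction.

All 2009×0.118 = 237.06 kg/min of Na2SO4 reaches n10, so n10 = 237.06/0.129 = 1837.7 kg/min and vapour = 171.31 kg/min.
The evaporator receives (1−α)·2009 of feed at 0.648 water and removes 0.415 of that water:
0.415×0.648×(1−α)×2009 = 171.31
(1−α) = 171.31/540.26 = 0.3171;  α = 0.6829.

0.683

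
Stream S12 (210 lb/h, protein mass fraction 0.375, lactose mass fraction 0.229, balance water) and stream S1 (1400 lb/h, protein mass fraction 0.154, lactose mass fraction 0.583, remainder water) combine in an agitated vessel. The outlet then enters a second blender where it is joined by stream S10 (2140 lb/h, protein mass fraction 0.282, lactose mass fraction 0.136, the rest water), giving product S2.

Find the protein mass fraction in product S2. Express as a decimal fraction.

Overall, product flow = 3750 lb/h.
protein in = 210×0.375 + 1400×0.154 + 2140×0.282 = 897.83 lb/h.
protein fraction in S2 = 0.239.

0.239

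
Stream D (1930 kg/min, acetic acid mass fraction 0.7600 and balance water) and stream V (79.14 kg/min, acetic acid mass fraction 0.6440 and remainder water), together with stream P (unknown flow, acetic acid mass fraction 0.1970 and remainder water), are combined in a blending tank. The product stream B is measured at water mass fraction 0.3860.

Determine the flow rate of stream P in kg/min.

681.4 kg/min

Let P be the unknown flow. Total out = 2009.1 + P.
water balance: 491.37 + 0.803·P = 0.386·(2009.1 + P)
(0.803 − 0.386)·P = 0.386×2009.1 − 491.37 = 284.15
P = 284.15 / 0.417 = 681.42 kg/min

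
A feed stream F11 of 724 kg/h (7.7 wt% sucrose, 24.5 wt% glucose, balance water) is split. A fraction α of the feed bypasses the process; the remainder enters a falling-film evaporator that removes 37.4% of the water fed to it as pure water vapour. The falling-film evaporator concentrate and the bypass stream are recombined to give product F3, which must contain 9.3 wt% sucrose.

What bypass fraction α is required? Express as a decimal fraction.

0.322

All 724×0.077 = 55.748 kg/h of sucrose reaches F3, so F3 = 55.748/0.093 = 599.44 kg/h and vapour = 124.56 kg/h.
The evaporator receives (1−α)·724 of feed at 0.678 water and removes 0.374 of that water:
0.374×0.678×(1−α)×724 = 124.56
(1−α) = 124.56/183.59 = 0.6785;  α = 0.3215.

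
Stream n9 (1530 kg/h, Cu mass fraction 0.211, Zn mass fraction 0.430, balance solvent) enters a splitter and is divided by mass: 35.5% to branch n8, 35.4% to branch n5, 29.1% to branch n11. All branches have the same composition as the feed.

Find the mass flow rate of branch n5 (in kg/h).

Branch n5 flow = 0.354×1530 = 541.62 kg/h.

541.6 kg/h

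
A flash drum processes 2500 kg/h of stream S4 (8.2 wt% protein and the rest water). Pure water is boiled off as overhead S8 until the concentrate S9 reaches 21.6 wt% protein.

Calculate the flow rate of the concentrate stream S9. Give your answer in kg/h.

949.1 kg/h

protein is conserved: 2500×0.082 = 205 kg/h all reports to the concentrate.
Concentrate = 205/(target fraction) = 949.07 kg/h.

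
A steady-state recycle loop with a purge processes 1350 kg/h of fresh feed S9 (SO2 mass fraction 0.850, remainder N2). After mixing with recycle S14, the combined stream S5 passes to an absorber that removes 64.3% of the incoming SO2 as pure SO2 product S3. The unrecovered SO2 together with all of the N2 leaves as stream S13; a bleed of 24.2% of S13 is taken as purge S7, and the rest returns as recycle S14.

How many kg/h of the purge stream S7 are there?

338.4 kg/h

N2 enters only via S9 and leaves only via the purge: 1350×0.150 = 0.242×(N2 in S13), and the absorber passes all N2, so N2 in S5 = N2 in S13 = 836.78 kg/h.
SO2 in S5: m_A = 1350×0.850 + (1−0.242)·(1−0.643)·m_A, so m_A = 1147.5/0.7294 = 1573.2 kg/h.
S13 = (1−0.643)×1573.2 + 836.78 = 1398.4 kg/h.
Purge S7 = 0.242×1398.4 = 338.42 kg/h.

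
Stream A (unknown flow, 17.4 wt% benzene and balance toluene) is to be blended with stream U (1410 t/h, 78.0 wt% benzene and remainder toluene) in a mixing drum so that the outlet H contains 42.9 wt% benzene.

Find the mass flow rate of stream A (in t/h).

Let A be the unknown flow. Total out = 1410 + A.
benzene balance: 1099.8 + 0.174·A = 0.429·(1410 + A)
(0.174 − 0.429)·A = 0.429×1410 − 1099.8 = -494.91
A = -494.91 / -0.255 = 1940.8 t/h

1941 t/h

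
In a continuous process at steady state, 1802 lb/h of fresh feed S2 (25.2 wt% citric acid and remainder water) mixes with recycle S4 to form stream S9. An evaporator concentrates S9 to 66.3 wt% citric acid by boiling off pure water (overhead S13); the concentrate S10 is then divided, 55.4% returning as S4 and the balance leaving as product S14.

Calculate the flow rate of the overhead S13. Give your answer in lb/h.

1117 lb/h

Overall citric acid balance (none leaves overhead): citric acid in fresh feed = citric acid in product, i.e. 1802×0.252 = (1−0.554)·S10·0.663.
S10 = 454.1/(0.663×0.446) = 1535.7 lb/h.
Recycle S4 = 0.554×1535.7 = 850.78 lb/h.
Combined feed S9 = 1802 + 850.78 = 2652.8 lb/h.
Overhead S13 = S9 − S10 = 2652.8 − 1535.7 = 1117.1 lb/h.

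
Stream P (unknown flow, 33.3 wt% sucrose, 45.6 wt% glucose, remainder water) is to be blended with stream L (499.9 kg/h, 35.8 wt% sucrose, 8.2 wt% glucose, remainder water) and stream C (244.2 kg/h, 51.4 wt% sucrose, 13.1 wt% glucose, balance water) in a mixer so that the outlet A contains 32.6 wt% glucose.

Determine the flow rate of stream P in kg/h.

Let P be the unknown flow. Total out = 744.1 + P.
glucose balance: 72.982 + 0.456·P = 0.326·(744.1 + P)
(0.456 − 0.326)·P = 0.326×744.1 − 72.982 = 169.59
P = 169.59 / 0.130 = 1304.6 kg/h

1305 kg/h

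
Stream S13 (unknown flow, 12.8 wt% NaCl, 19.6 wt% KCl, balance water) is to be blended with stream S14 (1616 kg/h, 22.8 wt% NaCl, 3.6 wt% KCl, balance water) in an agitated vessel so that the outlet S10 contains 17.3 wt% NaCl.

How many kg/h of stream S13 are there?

Let S13 be the unknown flow. Total out = 1616 + S13.
NaCl balance: 368.45 + 0.128·S13 = 0.173·(1616 + S13)
(0.128 − 0.173)·S13 = 0.173×1616 − 368.45 = -88.88
S13 = -88.88 / -0.045 = 1975.1 kg/h

1975 kg/h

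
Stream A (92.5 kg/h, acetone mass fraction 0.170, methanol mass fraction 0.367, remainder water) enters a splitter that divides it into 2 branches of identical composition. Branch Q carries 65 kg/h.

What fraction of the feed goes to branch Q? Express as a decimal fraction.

Fraction to Q = 65/92.5 = 0.7027.

0.703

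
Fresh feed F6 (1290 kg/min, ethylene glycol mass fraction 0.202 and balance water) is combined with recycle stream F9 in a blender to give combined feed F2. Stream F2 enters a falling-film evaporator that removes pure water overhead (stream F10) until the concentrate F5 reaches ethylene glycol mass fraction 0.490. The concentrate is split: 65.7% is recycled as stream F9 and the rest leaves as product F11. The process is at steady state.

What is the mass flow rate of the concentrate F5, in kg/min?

1550 kg/min

Overall ethylene glycol balance (none leaves overhead): ethylene glycol in fresh feed = ethylene glycol in product, i.e. 1290×0.202 = (1−0.657)·F5·0.490.
F5 = 260.58/(0.490×0.343) = 1550.4 kg/min.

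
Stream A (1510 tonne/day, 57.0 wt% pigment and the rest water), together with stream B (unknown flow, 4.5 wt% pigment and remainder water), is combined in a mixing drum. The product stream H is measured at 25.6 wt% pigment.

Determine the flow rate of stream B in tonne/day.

Let B be the unknown flow. Total out = 1510 + B.
pigment balance: 860.7 + 0.045·B = 0.256·(1510 + B)
(0.045 − 0.256)·B = 0.256×1510 − 860.7 = -474.14
B = -474.14 / -0.211 = 2247.1 tonne/day

2247 tonne/day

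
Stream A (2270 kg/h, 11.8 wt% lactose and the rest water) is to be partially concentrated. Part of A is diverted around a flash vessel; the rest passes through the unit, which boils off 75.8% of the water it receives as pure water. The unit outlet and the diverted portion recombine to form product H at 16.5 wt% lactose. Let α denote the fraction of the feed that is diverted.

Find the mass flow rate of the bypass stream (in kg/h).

1303 kg/h

All 2270×0.118 = 267.86 kg/h of lactose reaches H, so H = 267.86/0.165 = 1623.4 kg/h and vapour = 646.61 kg/h.
The evaporator receives (1−α)·2270 of feed at 0.882 water and removes 0.758 of that water:
0.758×0.882×(1−α)×2270 = 646.61
(1−α) = 646.61/1517.6 = 0.4261;  α = 0.5739.
Bypass flow = 0.5739×2270 = 1302.8 kg/h.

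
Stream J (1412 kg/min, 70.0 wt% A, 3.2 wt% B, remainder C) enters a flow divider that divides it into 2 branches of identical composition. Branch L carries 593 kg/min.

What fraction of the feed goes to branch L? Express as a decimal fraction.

0.420

Fraction to L = 593/1412 = 0.4200.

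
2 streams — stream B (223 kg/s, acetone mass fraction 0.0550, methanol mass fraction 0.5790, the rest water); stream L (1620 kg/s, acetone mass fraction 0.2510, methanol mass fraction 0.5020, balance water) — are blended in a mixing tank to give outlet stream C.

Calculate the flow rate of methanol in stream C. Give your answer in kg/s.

methanol out = methanol in = 223×0.579 + 1620×0.502 = 942.36 kg/s.

942.4 kg/s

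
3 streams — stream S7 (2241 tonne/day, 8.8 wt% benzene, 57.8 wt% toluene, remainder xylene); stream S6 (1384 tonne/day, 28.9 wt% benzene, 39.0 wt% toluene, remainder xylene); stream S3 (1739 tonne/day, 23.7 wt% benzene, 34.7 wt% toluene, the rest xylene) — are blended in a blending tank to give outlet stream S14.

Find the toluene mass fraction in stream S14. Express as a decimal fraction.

0.455

Total flow out = 2241 + 1384 + 1739 = 5364 tonne/day.
toluene in = 2241×0.578 + 1384×0.390 + 1739×0.347 = 2438.5 tonne/day.
toluene mass fraction in S14 = 2438.5/5364 = 0.455.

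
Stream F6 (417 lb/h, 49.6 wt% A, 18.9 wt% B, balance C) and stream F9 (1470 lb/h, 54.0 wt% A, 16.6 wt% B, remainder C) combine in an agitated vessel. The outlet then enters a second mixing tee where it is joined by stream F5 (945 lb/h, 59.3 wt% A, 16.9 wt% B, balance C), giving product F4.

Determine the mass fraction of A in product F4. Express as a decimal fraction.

Overall, product flow = 2832 lb/h.
A in = 417×0.496 + 1470×0.540 + 945×0.593 = 1561 lb/h.
A fraction in F4 = 0.551.

0.551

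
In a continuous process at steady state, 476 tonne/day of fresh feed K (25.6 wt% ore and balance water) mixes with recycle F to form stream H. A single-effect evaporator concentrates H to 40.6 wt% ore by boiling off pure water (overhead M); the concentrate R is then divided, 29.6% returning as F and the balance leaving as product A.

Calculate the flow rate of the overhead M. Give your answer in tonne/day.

175.9 tonne/day

Overall ore balance (none leaves overhead): ore in fresh feed = ore in product, i.e. 476×0.256 = (1−0.296)·R·0.406.
R = 121.86/(0.406×0.704) = 426.33 tonne/day.
Recycle F = 0.296×426.33 = 126.19 tonne/day.
Combined feed H = 476 + 126.19 = 602.19 tonne/day.
Overhead M = H − R = 602.19 − 426.33 = 175.86 tonne/day.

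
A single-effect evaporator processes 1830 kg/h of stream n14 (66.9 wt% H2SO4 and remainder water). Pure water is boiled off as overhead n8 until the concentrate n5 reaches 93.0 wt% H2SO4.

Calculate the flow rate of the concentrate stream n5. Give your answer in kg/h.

H2SO4 is conserved: 1830×0.669 = 1224.3 kg/h all reports to the concentrate.
Concentrate = 1224.3/(target fraction) = 1316.4 kg/h.

1316 kg/h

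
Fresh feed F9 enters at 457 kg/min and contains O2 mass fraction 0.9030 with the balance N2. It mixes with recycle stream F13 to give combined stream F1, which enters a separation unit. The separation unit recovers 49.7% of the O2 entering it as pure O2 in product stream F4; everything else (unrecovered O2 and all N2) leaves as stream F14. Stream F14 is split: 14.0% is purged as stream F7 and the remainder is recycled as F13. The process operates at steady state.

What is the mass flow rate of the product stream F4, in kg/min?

361.5 kg/min

O2 in F1: m_A = 457×0.903 + (1−0.140)·(1−0.497)·m_A, so m_A = 412.67/0.5674 = 727.28 kg/min.
Product F4 = 0.497×727.28 = 361.46 kg/min.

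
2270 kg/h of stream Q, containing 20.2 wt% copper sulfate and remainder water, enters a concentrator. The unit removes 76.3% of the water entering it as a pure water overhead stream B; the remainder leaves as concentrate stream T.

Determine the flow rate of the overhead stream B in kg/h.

water entering = 2270×0.798 = 1811.5 kg/h; overhead removed = 0.763×1811.5 = 1382.1 kg/h.

1382 kg/h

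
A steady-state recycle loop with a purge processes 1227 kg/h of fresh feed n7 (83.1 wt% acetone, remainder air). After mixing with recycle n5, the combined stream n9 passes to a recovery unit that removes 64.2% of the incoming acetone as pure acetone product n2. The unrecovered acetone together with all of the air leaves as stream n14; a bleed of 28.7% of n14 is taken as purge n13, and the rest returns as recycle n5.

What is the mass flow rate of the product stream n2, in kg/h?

879 kg/h

acetone in n9: m_A = 1227×0.831 + (1−0.287)·(1−0.642)·m_A, so m_A = 1019.6/0.7447 = 1369.1 kg/h.
Product n2 = 0.642×1369.1 = 878.97 kg/h.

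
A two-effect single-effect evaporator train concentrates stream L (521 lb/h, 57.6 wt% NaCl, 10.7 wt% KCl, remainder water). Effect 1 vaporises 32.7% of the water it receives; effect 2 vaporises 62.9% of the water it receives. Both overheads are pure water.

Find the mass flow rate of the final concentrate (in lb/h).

water in feed = 521×0.317 = 165.16 lb/h.
After stage 1: water left = (1−0.327)×165.16 = 111.15; stream total = 466.99 lb/h.
After stage 2: water left = (1−0.629)×111.15 = 41.237; final concentrate = 397.08 lb/h.

397.1 lb/h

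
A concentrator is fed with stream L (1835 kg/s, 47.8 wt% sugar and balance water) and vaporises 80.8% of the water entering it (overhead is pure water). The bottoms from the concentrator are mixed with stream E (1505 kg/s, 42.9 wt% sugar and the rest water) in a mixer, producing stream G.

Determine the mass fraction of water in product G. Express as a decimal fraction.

0.407

Vapour removed = 0.808×0.522×1835 = 773.96 kg/s; concentrate = 1061 kg/s.
water reaching the mixer = 183.91 (from concentrate) + 1505×0.571 = 1043.3 kg/s.
Product flow = 1061 + 1505 = 2566 kg/s; water fraction = 0.407.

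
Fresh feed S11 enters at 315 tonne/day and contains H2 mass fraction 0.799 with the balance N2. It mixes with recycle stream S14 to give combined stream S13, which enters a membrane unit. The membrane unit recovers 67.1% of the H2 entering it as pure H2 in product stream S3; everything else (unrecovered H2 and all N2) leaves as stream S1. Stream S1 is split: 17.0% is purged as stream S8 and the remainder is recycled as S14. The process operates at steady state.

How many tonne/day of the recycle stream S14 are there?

N2 enters only via S11 and leaves only via the purge: 315×0.201 = 0.170×(N2 in S1), and the membrane unit passes all N2, so N2 in S13 = N2 in S1 = 372.44 tonne/day.
H2 in S13: m_A = 315×0.799 + (1−0.170)·(1−0.671)·m_A, so m_A = 251.69/0.7269 = 346.23 tonne/day.
S1 = (1−0.671)×346.23 + 372.44 = 486.35 tonne/day.
Recycle S14 = (1−0.170)×486.35 = 403.67 tonne/day.

403.7 tonne/day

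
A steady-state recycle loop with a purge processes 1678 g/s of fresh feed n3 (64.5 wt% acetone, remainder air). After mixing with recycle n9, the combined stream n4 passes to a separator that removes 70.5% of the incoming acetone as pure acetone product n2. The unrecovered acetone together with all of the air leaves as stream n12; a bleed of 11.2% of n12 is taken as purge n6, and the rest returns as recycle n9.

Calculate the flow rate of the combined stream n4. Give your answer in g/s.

air enters only via n3 and leaves only via the purge: 1678×0.355 = 0.112×(air in n12), and the separator passes all air, so air in n4 = air in n12 = 5318.7 g/s.
acetone in n4: m_A = 1678×0.645 + (1−0.112)·(1−0.705)·m_A, so m_A = 1082.3/0.7380 = 1466.5 g/s.
n4 = 1466.5 + 5318.7 = 6785.1 g/s.

6785 g/s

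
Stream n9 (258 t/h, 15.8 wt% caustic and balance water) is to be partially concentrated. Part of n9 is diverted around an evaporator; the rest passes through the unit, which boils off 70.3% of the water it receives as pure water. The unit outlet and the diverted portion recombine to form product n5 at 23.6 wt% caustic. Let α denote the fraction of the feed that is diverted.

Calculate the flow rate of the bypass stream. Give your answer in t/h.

All 258×0.158 = 40.764 t/h of caustic reaches n5, so n5 = 40.764/0.236 = 172.73 t/h and vapour = 85.271 t/h.
The evaporator receives (1−α)·258 of feed at 0.842 water and removes 0.703 of that water:
0.703×0.842×(1−α)×258 = 85.271
(1−α) = 85.271/152.72 = 0.5584;  α = 0.4416.
Bypass flow = 0.4416×258 = 113.94 t/h.

113.9 t/h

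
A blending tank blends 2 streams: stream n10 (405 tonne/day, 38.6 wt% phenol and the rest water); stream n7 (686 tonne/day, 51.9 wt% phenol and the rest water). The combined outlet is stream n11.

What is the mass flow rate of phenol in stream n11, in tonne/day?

phenol out = phenol in = 405×0.386 + 686×0.519 = 512.36 tonne/day.

512.4 tonne/day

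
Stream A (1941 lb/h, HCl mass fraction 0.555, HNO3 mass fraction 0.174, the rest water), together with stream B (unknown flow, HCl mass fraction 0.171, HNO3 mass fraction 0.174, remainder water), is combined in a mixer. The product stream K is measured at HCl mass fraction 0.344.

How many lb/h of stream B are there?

2367 lb/h

Let B be the unknown flow. Total out = 1941 + B.
HCl balance: 1077.3 + 0.171·B = 0.344·(1941 + B)
(0.171 − 0.344)·B = 0.344×1941 − 1077.3 = -409.55
B = -409.55 / -0.173 = 2367.3 lb/h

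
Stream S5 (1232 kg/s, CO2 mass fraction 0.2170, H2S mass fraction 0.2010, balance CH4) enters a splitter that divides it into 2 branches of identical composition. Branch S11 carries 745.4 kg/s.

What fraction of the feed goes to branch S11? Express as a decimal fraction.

Fraction to S11 = 745.4/1232 = 0.6050.

0.605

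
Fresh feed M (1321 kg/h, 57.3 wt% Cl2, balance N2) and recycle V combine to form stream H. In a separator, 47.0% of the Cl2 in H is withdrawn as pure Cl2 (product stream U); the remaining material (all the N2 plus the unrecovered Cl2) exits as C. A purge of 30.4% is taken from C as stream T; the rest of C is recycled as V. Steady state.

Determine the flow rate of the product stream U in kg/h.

563.7 kg/h

Cl2 in H: m_A = 1321×0.573 + (1−0.304)·(1−0.470)·m_A, so m_A = 756.93/0.6311 = 1199.3 kg/h.
Product U = 0.470×1199.3 = 563.69 kg/h.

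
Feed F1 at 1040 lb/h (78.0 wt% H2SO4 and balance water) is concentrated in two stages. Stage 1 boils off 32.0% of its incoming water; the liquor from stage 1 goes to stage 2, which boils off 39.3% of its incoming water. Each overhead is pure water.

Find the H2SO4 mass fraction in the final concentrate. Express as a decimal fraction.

water in feed = 1040×0.220 = 228.8 lb/h.
After stage 1: water left = (1−0.320)×228.8 = 155.58; stream total = 966.78 lb/h.
After stage 2: water left = (1−0.393)×155.58 = 94.439; final concentrate = 905.64 lb/h.
H2SO4 fraction = 811.2/905.64 = 0.8957.

0.8957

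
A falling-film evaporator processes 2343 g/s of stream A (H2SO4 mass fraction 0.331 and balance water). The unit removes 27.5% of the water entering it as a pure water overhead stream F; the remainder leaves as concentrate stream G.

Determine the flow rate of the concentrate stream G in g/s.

water entering = 2343×0.669 = 1567.5 g/s; overhead removed = 0.275×1567.5 = 431.05 g/s.
Concentrate = 2343 − 431.05 = 1911.9 g/s.

1912 g/s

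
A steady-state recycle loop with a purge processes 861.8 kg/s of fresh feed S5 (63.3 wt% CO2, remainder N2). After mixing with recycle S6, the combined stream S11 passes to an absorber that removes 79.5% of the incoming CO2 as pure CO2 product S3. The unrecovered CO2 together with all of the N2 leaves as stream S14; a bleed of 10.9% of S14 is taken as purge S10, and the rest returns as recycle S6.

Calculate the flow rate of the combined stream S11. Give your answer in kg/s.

3569 kg/s

N2 enters only via S5 and leaves only via the purge: 861.8×0.367 = 0.109×(N2 in S14), and the absorber passes all N2, so N2 in S11 = N2 in S14 = 2901.7 kg/s.
CO2 in S11: m_A = 861.8×0.633 + (1−0.109)·(1−0.795)·m_A, so m_A = 545.52/0.8173 = 667.43 kg/s.
S11 = 667.43 + 2901.7 = 3569.1 kg/s.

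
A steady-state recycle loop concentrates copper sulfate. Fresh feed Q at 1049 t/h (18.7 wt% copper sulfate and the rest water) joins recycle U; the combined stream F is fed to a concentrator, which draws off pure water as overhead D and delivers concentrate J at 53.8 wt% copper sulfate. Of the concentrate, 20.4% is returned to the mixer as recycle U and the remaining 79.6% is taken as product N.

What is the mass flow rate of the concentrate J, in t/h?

458.1 t/h

Overall copper sulfate balance (none leaves overhead): copper sulfate in fresh feed = copper sulfate in product, i.e. 1049×0.187 = (1−0.204)·J·0.538.
J = 196.16/(0.538×0.796) = 458.06 t/h.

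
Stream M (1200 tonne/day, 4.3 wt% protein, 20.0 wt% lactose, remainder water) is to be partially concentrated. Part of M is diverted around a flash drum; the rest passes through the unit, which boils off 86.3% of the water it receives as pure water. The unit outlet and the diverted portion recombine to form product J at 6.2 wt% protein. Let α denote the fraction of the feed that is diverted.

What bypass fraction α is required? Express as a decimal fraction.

All 1200×0.043 = 51.6 tonne/day of protein reaches J, so J = 51.6/0.062 = 832.26 tonne/day and vapour = 367.74 tonne/day.
The evaporator receives (1−α)·1200 of feed at 0.757 water and removes 0.863 of that water:
0.863×0.757×(1−α)×1200 = 367.74
(1−α) = 367.74/783.95 = 0.4691;  α = 0.5309.

0.531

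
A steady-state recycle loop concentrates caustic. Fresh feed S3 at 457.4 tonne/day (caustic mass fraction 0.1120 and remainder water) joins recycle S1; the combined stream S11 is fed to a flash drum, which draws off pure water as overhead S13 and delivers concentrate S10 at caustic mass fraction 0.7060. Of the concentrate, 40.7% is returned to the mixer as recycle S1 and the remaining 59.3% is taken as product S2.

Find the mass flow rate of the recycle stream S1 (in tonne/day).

Overall caustic balance (none leaves overhead): caustic in fresh feed = caustic in product, i.e. 457.4×0.112 = (1−0.407)·S10·0.706.
S10 = 51.229/(0.706×0.593) = 122.36 tonne/day.
Recycle S1 = 0.407×122.36 = 49.802 tonne/day.

49.8 tonne/day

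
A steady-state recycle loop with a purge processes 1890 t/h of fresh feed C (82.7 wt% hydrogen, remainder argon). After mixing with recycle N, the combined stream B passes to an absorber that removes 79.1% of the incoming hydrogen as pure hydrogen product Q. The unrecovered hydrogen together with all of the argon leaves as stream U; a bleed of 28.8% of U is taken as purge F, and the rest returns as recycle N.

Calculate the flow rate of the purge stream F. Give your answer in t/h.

437.5 t/h

argon enters only via C and leaves only via the purge: 1890×0.173 = 0.288×(argon in U), and the absorber passes all argon, so argon in B = argon in U = 1135.3 t/h.
hydrogen in B: m_A = 1890×0.827 + (1−0.288)·(1−0.791)·m_A, so m_A = 1563/0.8512 = 1836.3 t/h.
U = (1−0.791)×1836.3 + 1135.3 = 1519.1 t/h.
Purge F = 0.288×1519.1 = 437.5 t/h.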